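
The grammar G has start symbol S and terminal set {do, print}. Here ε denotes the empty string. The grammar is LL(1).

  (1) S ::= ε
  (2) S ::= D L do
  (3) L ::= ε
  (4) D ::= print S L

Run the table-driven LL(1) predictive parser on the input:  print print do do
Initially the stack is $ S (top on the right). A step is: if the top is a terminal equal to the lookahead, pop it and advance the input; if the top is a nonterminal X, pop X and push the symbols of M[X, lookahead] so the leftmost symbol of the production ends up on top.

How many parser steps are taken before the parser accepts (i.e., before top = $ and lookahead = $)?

      Stack                    Input                Action
   1  $ S                      print print do do $  expand S ::= D L do
   2  $ do L D                 print print do do $  expand D ::= print S L
   3  $ do L L S print         print print do do $  match print
   4  $ do L L S               print do do $        expand S ::= D L do
   5  $ do L L do L D          print do do $        expand D ::= print S L
   6  $ do L L do L L S print  print do do $        match print
   7  $ do L L do L L S        do do $              expand S ::= ε
   8  $ do L L do L L          do do $              expand L ::= ε
   9  $ do L L do L            do do $              expand L ::= ε
  10  $ do L L do              do do $              match do
  11  $ do L L                 do $                 expand L ::= ε
  12  $ do L                   do $                 expand L ::= ε
  13  $ do                     do $                 match do
Accept reached after 13 steps.

13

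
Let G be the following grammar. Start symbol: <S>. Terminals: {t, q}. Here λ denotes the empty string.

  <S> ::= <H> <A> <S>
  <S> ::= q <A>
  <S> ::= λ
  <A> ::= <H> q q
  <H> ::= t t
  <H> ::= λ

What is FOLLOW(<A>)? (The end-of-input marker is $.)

{$, q, t}

FIRST(<H>): from <H>::=t t we get {t}; from <H>::=λ we get {λ}. So FIRST(<H>) = {λ, t}.
FIRST(<A>): from <A>::=<H> q q we get {q, t}. So FIRST(<A>) = {q, t}.
FIRST(<S>): from <S>::=<H> <A> <S> we get {q, t}; from <S>::=q <A> we get {q}; from <S>::=λ we get {λ}. So FIRST(<S>) = {λ, q, t}.
FOLLOW(<S>) includes $ since <S> is the start symbol.
FOLLOW(<S>): in <S>::=<H> <A> <S>, the suffix after <S> is empty (adds nothing new). Thus FOLLOW(<S>) = {$}.
FOLLOW(<A>): in <S>::=<H> <A> <S>, <A> is followed by <S> with FIRST {λ, q, t}; in <S>::=<H> <A> <S>, the suffix after <A> is nullable, so FOLLOW(<A>) ⊇ FOLLOW(<S>) = {$}; in <S>::=q <A>, the suffix after <A> is empty, so FOLLOW(<A>) ⊇ FOLLOW(<S>) = {$}. Thus FOLLOW(<A>) = {$, q, t}.
FOLLOW(<H>): in <S>::=<H> <A> <S>, <H> is followed by <A> <S> with FIRST {q, t}; in <A>::=<H> q q, <H> is followed by q q with FIRST {q}. Thus FOLLOW(<H>) = {q, t}.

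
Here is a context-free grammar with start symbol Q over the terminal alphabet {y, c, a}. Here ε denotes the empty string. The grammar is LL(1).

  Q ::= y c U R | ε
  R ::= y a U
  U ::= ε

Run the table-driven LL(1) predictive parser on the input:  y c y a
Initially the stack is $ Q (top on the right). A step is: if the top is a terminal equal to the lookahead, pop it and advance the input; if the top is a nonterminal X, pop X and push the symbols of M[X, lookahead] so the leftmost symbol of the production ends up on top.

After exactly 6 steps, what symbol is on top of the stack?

a

step 1: stack=$ Q  input=y c y a $  — expand Q ::= y c U R
step 2: stack=$ R U c y  input=y c y a $  — match y
step 3: stack=$ R U c  input=c y a $  — match c
step 4: stack=$ R U  input=y a $  — expand U ::= ε
step 5: stack=$ R  input=y a $  — expand R ::= y a U
step 6: stack=$ U a y  input=y a $  — match y
Stack after step 6: $ U a (top = a).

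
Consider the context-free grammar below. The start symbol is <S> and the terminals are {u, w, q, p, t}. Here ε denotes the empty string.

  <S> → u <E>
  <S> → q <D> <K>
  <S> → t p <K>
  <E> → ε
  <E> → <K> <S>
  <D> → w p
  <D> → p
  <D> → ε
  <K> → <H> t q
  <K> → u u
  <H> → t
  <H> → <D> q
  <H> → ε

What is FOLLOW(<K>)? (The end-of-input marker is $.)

{$, q, t, u}

FIRST(<S>) = {q, t, u}
FIRST(<D>) = {ε, p, w}
FIRST(<H>) = {ε, p, q, t, w}  (via <D> q)
FIRST(<K>) = {p, q, t, u, w}  (via <H> t q)
FIRST(<E>) = {ε, p, q, t, u, w}  (via <K> <S>)
FOLLOW(<S>) includes $ since <S> is the start symbol.
FOLLOW(<D>): in <S>→q <D> <K>, <D> is followed by <K> with FIRST {p, q, t, u, w}; in <H>→<D> q, <D> is followed by q with FIRST {q}. Thus FOLLOW(<D>) = {p, q, t, u, w}.
FOLLOW(<H>): in <K>→<H> t q, <H> is followed by t q with FIRST {t}. Thus FOLLOW(<H>) = {t}.
FOLLOW(<S>): in <E>→<K> <S>, the suffix after <S> is empty, so FOLLOW(<S>) ⊇ FOLLOW(<E>) = {$}. Thus FOLLOW(<S>) = {$}.
FOLLOW(<E>): in <S>→u <E>, the suffix after <E> is empty, so FOLLOW(<E>) ⊇ FOLLOW(<S>) = {$}. Thus FOLLOW(<E>) = {$}.
FOLLOW(<K>): in <S>→q <D> <K>, the suffix after <K> is empty, so FOLLOW(<K>) ⊇ FOLLOW(<S>) = {$}; in <S>→t p <K>, the suffix after <K> is empty, so FOLLOW(<K>) ⊇ FOLLOW(<S>) = {$}; in <E>→<K> <S>, <K> is followed by <S> with FIRST {q, t, u}. Thus FOLLOW(<K>) = {$, q, t, u}.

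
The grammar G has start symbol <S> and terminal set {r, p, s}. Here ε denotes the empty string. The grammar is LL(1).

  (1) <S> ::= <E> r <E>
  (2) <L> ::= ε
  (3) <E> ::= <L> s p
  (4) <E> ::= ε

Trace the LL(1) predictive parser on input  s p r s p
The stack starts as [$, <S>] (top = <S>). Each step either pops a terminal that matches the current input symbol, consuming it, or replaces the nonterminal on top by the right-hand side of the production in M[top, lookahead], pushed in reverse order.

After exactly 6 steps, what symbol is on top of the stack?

<E>

step 1: stack=$ <S>  input=s p r s p $  — expand <S> ::= <E> r <E>
step 2: stack=$ <E> r <E>  input=s p r s p $  — expand <E> ::= <L> s p
step 3: stack=$ <E> r p s <L>  input=s p r s p $  — expand <L> ::= ε
step 4: stack=$ <E> r p s  input=s p r s p $  — match s
step 5: stack=$ <E> r p  input=p r s p $  — match p
step 6: stack=$ <E> r  input=r s p $  — match r
Stack after step 6: $ <E> (top = <E>).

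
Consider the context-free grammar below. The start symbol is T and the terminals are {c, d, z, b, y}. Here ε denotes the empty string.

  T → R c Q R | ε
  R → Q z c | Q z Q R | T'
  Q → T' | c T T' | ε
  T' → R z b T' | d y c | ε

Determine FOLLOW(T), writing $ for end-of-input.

FIRST(T) = {ε, c, d, z}  (via R c Q R)
FIRST(R) = {ε, c, d, z}  (via Q z c, Q z Q R, T')
FIRST(T') = {ε, c, d, z}  (via R z b T')
FIRST(Q) = {ε, c, d, z}  (via T')
FOLLOW(T) includes $ since T is the start symbol.
FOLLOW(T): in Q→c T T', T is followed by T' with FIRST {ε, c, d, z}; in Q→c T T', the suffix after T is nullable, so FOLLOW(T) ⊇ FOLLOW(Q) = {$, c, d, z}. Thus FOLLOW(T) = {$, c, d, z}.
FOLLOW(R): in T→R c Q R (occurrence 1), R is followed by c Q R with FIRST {c}; in T→R c Q R (occurrence 2), the suffix after R is empty, so FOLLOW(R) ⊇ FOLLOW(T) = {$, c, d, z}; in R→Q z Q R, the suffix after R is empty (adds nothing new); in T'→R z b T', R is followed by z b T' with FIRST {z}. Thus FOLLOW(R) = {$, c, d, z}.
FOLLOW(Q): in T→R c Q R, Q is followed by R with FIRST {ε, c, d, z}; in T→R c Q R, the suffix after Q is nullable, so FOLLOW(Q) ⊇ FOLLOW(T) = {$, c, d, z}; in R→Q z c, Q is followed by z c with FIRST {z}; in R→Q z Q R (occurrence 1), Q is followed by z Q R with FIRST {z}; in R→Q z Q R (occurrence 2), Q is followed by R with FIRST {ε, c, d, z}; in R→Q z Q R (occurrence 2), the suffix after Q is nullable, so FOLLOW(Q) ⊇ FOLLOW(R) = {$, c, d, z}. Thus FOLLOW(Q) = {$, c, d, z}.
FOLLOW(T'): in R→T', the suffix after T' is empty, so FOLLOW(T') ⊇ FOLLOW(R) = {$, c, d, z}; in Q→T', the suffix after T' is empty, so FOLLOW(T') ⊇ FOLLOW(Q) = {$, c, d, z}; in Q→c T T', the suffix after T' is empty, so FOLLOW(T') ⊇ FOLLOW(Q) = {$, c, d, z}; in T'→R z b T', the suffix after T' is empty (adds nothing new). Thus FOLLOW(T') = {$, c, d, z}.

{$, c, d, z}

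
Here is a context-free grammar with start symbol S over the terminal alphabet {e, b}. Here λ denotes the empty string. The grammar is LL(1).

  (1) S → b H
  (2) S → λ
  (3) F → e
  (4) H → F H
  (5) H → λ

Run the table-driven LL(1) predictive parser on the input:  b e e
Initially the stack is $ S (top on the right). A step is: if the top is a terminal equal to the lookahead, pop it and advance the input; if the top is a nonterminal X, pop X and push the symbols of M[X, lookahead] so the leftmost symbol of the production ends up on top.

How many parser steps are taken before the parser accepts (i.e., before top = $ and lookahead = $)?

9

     Stack  Input    Action
  1  $ S    b e e $  expand S → b H
  2  $ H b  b e e $  match b
  3  $ H    e e $    expand H → F H
  4  $ H F  e e $    expand F → e
  5  $ H e  e e $    match e
  6  $ H    e $      expand H → F H
  7  $ H F  e $      expand F → e
  8  $ H e  e $      match e
  9  $ H    $        expand H → λ
Accept reached after 9 steps.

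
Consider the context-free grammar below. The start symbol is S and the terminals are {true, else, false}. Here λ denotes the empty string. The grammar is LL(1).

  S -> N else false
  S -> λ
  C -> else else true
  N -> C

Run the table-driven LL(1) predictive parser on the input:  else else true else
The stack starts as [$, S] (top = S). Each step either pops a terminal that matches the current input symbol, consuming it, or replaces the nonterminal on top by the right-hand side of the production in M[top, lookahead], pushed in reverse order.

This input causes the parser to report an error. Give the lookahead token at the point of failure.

     Stack                        Input                  Action
  1  $ S                          else else true else $  expand S -> N else false
  2  $ false else N               else else true else $  expand N -> C
  3  $ false else C               else else true else $  expand C -> else else true
  4  $ false else true else else  else else true else $  match else
  5  $ false else true else       else true else $       match else
  6  $ false else true            true else $            match true
  7  $ false else                 else $                 match else
  8  $ false                      $                      error: top is terminal false but lookahead is $

$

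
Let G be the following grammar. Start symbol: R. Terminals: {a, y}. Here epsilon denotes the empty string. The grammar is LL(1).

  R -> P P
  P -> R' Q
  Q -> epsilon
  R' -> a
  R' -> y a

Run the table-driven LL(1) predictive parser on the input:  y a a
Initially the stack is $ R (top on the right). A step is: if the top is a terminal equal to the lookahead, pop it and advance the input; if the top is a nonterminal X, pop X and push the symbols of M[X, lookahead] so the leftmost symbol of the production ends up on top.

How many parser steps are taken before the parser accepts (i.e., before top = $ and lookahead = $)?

      Stack      Input    Action
   1  $ R        y a a $  expand R -> P P
   2  $ P P      y a a $  expand P -> R' Q
   3  $ P Q R'   y a a $  expand R' -> y a
   4  $ P Q a y  y a a $  match y
   5  $ P Q a    a a $    match a
   6  $ P Q      a $      expand Q -> epsilon
   7  $ P        a $      expand P -> R' Q
   8  $ Q R'     a $      expand R' -> a
   9  $ Q a      a $      match a
  10  $ Q        $        expand Q -> epsilon
Accept reached after 10 steps.

10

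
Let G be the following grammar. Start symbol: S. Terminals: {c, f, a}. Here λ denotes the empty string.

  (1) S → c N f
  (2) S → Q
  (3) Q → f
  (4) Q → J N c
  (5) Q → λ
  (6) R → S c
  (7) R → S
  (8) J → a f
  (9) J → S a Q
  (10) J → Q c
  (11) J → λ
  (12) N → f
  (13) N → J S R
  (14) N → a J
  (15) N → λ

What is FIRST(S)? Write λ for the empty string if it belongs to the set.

{λ, a, c, f}

FIRST(S) = {λ, a, c, f}  (via Q)
FIRST(R) = {λ, a, c, f}  (via S c, S)
FIRST(Q) = {λ, a, c, f}  (via J N c)
FIRST(J) = {λ, a, c, f}  (via S a Q, Q c)
FIRST(N) = {λ, a, c, f}  (via J S R)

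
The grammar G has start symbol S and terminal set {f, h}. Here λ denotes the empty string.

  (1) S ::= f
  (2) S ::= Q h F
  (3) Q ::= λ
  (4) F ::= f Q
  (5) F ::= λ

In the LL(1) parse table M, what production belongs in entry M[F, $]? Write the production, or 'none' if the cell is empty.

FIRST(Q) = {λ}
FIRST(F) = {λ, f}
FIRST(S) = {f, h}  (via Q h F)
FOLLOW(S) includes $ since S is the start symbol.
FOLLOW(S): S appears on no right-hand side. Thus FOLLOW(S) = {$}.
FOLLOW(F): in S::=Q h F, the suffix after F is empty, so FOLLOW(F) ⊇ FOLLOW(S) = {$}. Thus FOLLOW(F) = {$}.
For F ::= f Q: FIRST(f Q) = {f}, so it goes in M[F, t] for t ∈ {f}.
For F ::= λ: FIRST(λ) = {λ}, so it goes in M[F, t] for t ∈ {}; since λ ∈ FIRST, also for every t ∈ FOLLOW(F) = {$}.

F ::= λ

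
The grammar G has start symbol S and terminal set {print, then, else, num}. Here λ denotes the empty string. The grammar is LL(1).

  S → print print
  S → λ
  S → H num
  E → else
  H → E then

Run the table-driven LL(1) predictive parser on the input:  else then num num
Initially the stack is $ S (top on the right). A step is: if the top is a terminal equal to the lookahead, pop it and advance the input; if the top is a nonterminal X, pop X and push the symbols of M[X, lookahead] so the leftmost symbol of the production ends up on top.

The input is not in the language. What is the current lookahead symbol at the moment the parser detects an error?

num

step 1: stack=$ S  input=else then num num $  — expand S → H num
step 2: stack=$ num H  input=else then num num $  — expand H → E then
step 3: stack=$ num then E  input=else then num num $  — expand E → else
step 4: stack=$ num then else  input=else then num num $  — match else
step 5: stack=$ num then  input=then num num $  — match then
step 6: stack=$ num  input=num num $  — match num
step 7: stack=$  input=num $  — error: stack empty but input remains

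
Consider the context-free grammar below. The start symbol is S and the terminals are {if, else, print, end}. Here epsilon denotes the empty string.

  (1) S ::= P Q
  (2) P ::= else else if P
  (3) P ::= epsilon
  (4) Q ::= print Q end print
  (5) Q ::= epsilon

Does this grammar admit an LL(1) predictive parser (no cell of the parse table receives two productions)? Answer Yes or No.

Yes

FIRST(S) = {epsilon, else, print}
FIRST(P) = {epsilon, else}
FIRST(Q) = {epsilon, print}
FOLLOW(S) = {$}
FOLLOW(P) = {$, print}
FOLLOW(Q) = {$, end}
Each cell of M receives at most one production.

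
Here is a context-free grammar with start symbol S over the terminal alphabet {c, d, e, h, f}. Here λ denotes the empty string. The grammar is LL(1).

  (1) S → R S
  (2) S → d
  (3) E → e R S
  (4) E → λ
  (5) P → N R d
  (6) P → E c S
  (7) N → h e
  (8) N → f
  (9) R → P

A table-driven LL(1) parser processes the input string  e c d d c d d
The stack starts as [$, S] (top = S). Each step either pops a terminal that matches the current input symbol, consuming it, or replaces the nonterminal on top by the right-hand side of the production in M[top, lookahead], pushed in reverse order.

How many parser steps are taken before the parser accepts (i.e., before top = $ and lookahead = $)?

18

      Stack            Input            Action
   1  $ S              e c d d c d d $  expand S → R S
   2  $ S R            e c d d c d d $  expand R → P
   3  $ S P            e c d d c d d $  expand P → E c S
   4  $ S S c E        e c d d c d d $  expand E → e R S
   5  $ S S c S R e    e c d d c d d $  match e
   6  $ S S c S R      c d d c d d $    expand R → P
   7  $ S S c S P      c d d c d d $    expand P → E c S
   8  $ S S c S S c E  c d d c d d $    expand E → λ
   9  $ S S c S S c    c d d c d d $    match c
  10  $ S S c S S      d d c d d $      expand S → d
  11  $ S S c S d      d d c d d $      match d
  12  $ S S c S        d c d d $        expand S → d
  13  $ S S c d        d c d d $        match d
  14  $ S S c          c d d $          match c
  15  $ S S            d d $            expand S → d
  16  $ S d            d d $            match d
  17  $ S              d $              expand S → d
  18  $ d              d $              match d
Accept reached after 18 steps.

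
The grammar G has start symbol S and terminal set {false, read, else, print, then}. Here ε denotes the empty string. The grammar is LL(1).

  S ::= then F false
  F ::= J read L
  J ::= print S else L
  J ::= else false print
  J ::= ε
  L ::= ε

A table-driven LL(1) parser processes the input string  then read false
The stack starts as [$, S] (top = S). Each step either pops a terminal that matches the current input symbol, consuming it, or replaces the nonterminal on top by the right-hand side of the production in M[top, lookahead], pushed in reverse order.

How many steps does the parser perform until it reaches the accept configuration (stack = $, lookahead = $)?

step 1: stack=$ S  input=then read false $  — expand S ::= then F false
step 2: stack=$ false F then  input=then read false $  — match then
step 3: stack=$ false F  input=read false $  — expand F ::= J read L
step 4: stack=$ false L read J  input=read false $  — expand J ::= ε
step 5: stack=$ false L read  input=read false $  — match read
step 6: stack=$ false L  input=false $  — expand L ::= ε
step 7: stack=$ false  input=false $  — match false
Accept reached after 7 steps.

7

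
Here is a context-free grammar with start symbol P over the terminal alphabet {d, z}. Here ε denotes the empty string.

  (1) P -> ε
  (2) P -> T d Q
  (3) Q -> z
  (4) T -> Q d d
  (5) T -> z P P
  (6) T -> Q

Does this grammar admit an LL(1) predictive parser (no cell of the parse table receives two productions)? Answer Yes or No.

No

FIRST(P) = {ε, z}
FIRST(Q) = {z}
FIRST(T) = {z}
FOLLOW(P) = {$, d, z}
FOLLOW(Q) = {$, d, z}
FOLLOW(T) = {d}
Cell M[P, z] receives both P -> ε and P -> T d Q — the grammar is not LL(1).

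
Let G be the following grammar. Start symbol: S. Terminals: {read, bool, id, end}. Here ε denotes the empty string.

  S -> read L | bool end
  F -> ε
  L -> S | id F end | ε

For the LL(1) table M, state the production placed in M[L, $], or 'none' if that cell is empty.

L -> ε

FIRST(S) = {bool, read}
FIRST(F) = {ε}
FIRST(L) = {ε, bool, id, read}  (via S)
FOLLOW(S) includes $ since S is the start symbol.
FOLLOW(S): in L->S, the suffix after S is empty, so FOLLOW(S) ⊇ FOLLOW(L) = {$}. Thus FOLLOW(S) = {$}.
FOLLOW(L): in S->read L, the suffix after L is empty, so FOLLOW(L) ⊇ FOLLOW(S) = {$}. Thus FOLLOW(L) = {$}.
For L -> S: FIRST(S) = {bool, read}, so it goes in M[L, t] for t ∈ {bool, read}.
For L -> id F end: FIRST(id F end) = {id}, so it goes in M[L, t] for t ∈ {id}.
For L -> ε: FIRST(ε) = {ε}, so it goes in M[L, t] for t ∈ {}; since ε ∈ FIRST, also for every t ∈ FOLLOW(L) = {$}.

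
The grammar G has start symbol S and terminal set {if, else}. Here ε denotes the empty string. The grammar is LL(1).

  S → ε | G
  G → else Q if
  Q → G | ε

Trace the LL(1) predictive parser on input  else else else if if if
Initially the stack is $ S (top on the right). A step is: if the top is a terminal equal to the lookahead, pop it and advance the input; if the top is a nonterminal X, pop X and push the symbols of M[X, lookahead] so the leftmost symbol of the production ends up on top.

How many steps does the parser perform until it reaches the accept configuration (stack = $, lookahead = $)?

      Stack              Input                      Action
   1  $ S                else else else if if if $  expand S → G
   2  $ G                else else else if if if $  expand G → else Q if
   3  $ if Q else        else else else if if if $  match else
   4  $ if Q             else else if if if $       expand Q → G
   5  $ if G             else else if if if $       expand G → else Q if
   6  $ if if Q else     else else if if if $       match else
   7  $ if if Q          else if if if $            expand Q → G
   8  $ if if G          else if if if $            expand G → else Q if
   9  $ if if if Q else  else if if if $            match else
  10  $ if if if Q       if if if $                 expand Q → ε
  11  $ if if if         if if if $                 match if
  12  $ if if            if if $                    match if
  13  $ if               if $                       match if
Accept reached after 13 steps.

13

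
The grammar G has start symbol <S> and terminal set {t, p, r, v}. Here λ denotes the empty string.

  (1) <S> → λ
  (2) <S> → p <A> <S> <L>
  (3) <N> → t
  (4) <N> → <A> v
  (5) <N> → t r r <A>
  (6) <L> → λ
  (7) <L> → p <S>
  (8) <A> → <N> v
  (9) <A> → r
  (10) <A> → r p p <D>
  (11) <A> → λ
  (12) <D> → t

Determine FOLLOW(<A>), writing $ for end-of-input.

{$, p, v}

FIRST(<S>): from <S>→λ we get {λ}; from <S>→p <A> <S> <L> we get {p}. So FIRST(<S>) = {λ, p}.
FIRST(<L>): from <L>→λ we get {λ}; from <L>→p <S> we get {p}. So FIRST(<L>) = {λ, p}.
FIRST(<D>): from <D>→t we get {t}. So FIRST(<D>) = {t}.
FIRST(<N>): from <N>→t we get {t}; from <N>→<A> v we get {r, t, v}; from <N>→t r r <A> we get {t}. So FIRST(<N>) = {r, t, v}.
FIRST(<A>): from <A>→<N> v we get {r, t, v}; from <A>→r we get {r}; from <A>→r p p <D> we get {r}; from <A>→λ we get {λ}. So FIRST(<A>) = {λ, r, t, v}.
FOLLOW(<S>) includes $ since <S> is the start symbol.
FOLLOW(<N>): in <A>→<N> v, <N> is followed by v with FIRST {v}. Thus FOLLOW(<N>) = {v}.
FOLLOW(<S>): in <S>→p <A> <S> <L>, <S> is followed by <L> with FIRST {λ, p}; in <S>→p <A> <S> <L>, the suffix after <S> is nullable (adds nothing new); in <L>→p <S>, the suffix after <S> is empty, so FOLLOW(<S>) ⊇ FOLLOW(<L>) = {$, p}. Thus FOLLOW(<S>) = {$, p}.
FOLLOW(<L>): in <S>→p <A> <S> <L>, the suffix after <L> is empty, so FOLLOW(<L>) ⊇ FOLLOW(<S>) = {$, p}. Thus FOLLOW(<L>) = {$, p}.
FOLLOW(<A>): in <S>→p <A> <S> <L>, <A> is followed by <S> <L> with FIRST {λ, p}; in <S>→p <A> <S> <L>, the suffix after <A> is nullable, so FOLLOW(<A>) ⊇ FOLLOW(<S>) = {$, p}; in <N>→<A> v, <A> is followed by v with FIRST {v}; in <N>→t r r <A>, the suffix after <A> is empty, so FOLLOW(<A>) ⊇ FOLLOW(<N>) = {v}. Thus FOLLOW(<A>) = {$, p, v}.
FOLLOW(<D>): in <A>→r p p <D>, the suffix after <D> is empty, so FOLLOW(<D>) ⊇ FOLLOW(<A>) = {$, p, v}. Thus FOLLOW(<D>) = {$, p, v}.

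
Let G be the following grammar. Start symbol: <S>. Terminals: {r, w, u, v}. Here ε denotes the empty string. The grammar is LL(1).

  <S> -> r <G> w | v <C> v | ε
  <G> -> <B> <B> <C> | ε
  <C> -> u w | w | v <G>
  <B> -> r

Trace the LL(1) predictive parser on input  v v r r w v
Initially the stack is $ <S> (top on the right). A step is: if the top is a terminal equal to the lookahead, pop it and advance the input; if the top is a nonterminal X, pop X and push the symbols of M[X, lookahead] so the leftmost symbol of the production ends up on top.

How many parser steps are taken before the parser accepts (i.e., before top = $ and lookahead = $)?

12

step 1: stack=$ <S>  input=v v r r w v $  — expand <S> -> v <C> v
step 2: stack=$ v <C> v  input=v v r r w v $  — match v
step 3: stack=$ v <C>  input=v r r w v $  — expand <C> -> v <G>
step 4: stack=$ v <G> v  input=v r r w v $  — match v
step 5: stack=$ v <G>  input=r r w v $  — expand <G> -> <B> <B> <C>
step 6: stack=$ v <C> <B> <B>  input=r r w v $  — expand <B> -> r
step 7: stack=$ v <C> <B> r  input=r r w v $  — match r
step 8: stack=$ v <C> <B>  input=r w v $  — expand <B> -> r
step 9: stack=$ v <C> r  input=r w v $  — match r
step 10: stack=$ v <C>  input=w v $  — expand <C> -> w
step 11: stack=$ v w  input=w v $  — match w
step 12: stack=$ v  input=v $  — match v
Accept reached after 12 steps.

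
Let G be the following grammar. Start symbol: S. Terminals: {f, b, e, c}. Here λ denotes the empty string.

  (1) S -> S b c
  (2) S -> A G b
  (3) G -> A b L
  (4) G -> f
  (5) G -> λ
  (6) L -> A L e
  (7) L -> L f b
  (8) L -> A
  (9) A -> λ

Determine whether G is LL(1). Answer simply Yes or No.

FIRST(S) = {b, f}
FIRST(G) = {λ, b, f}
FIRST(L) = {λ, e, f}
FIRST(A) = {λ}
FOLLOW(S) = {$, b}
FOLLOW(G) = {b}
FOLLOW(L) = {b, e, f}
FOLLOW(A) = {b, e, f}
Cell M[G, b] receives both G -> A b L and G -> λ — the grammar is not LL(1).

No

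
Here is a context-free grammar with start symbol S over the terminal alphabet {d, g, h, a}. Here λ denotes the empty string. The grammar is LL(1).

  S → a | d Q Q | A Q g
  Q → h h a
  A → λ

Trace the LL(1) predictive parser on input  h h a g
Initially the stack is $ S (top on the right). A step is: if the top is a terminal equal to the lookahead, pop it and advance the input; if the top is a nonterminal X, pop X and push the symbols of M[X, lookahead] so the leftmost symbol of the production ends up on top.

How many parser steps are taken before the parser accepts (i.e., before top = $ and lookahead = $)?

7

     Stack      Input      Action
  1  $ S        h h a g $  expand S → A Q g
  2  $ g Q A    h h a g $  expand A → λ
  3  $ g Q      h h a g $  expand Q → h h a
  4  $ g a h h  h h a g $  match h
  5  $ g a h    h a g $    match h
  6  $ g a      a g $      match a
  7  $ g        g $        match g
Accept reached after 7 steps.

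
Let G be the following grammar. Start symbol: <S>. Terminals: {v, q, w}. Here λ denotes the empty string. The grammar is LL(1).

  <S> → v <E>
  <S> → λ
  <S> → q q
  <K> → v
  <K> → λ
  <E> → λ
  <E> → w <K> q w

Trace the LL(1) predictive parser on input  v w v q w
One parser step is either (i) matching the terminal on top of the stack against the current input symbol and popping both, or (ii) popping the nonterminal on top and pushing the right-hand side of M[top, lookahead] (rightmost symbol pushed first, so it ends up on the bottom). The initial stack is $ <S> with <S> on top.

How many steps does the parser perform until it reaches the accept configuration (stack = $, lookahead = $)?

step 1: stack=$ <S>  input=v w v q w $  — expand <S> → v <E>
step 2: stack=$ <E> v  input=v w v q w $  — match v
step 3: stack=$ <E>  input=w v q w $  — expand <E> → w <K> q w
step 4: stack=$ w q <K> w  input=w v q w $  — match w
step 5: stack=$ w q <K>  input=v q w $  — expand <K> → v
step 6: stack=$ w q v  input=v q w $  — match v
step 7: stack=$ w q  input=q w $  — match q
step 8: stack=$ w  input=w $  — match w
Accept reached after 8 steps.

8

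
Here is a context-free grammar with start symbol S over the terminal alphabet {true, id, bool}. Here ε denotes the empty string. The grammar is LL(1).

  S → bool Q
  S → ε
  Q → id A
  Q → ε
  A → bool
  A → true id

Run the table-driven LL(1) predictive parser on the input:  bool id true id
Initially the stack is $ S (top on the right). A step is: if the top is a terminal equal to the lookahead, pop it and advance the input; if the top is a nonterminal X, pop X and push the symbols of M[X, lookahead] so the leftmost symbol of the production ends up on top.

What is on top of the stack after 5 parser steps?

step 1: stack=$ S  input=bool id true id $  — expand S → bool Q
step 2: stack=$ Q bool  input=bool id true id $  — match bool
step 3: stack=$ Q  input=id true id $  — expand Q → id A
step 4: stack=$ A id  input=id true id $  — match id
step 5: stack=$ A  input=true id $  — expand A → true id
Stack after step 5: $ id true (top = true).

true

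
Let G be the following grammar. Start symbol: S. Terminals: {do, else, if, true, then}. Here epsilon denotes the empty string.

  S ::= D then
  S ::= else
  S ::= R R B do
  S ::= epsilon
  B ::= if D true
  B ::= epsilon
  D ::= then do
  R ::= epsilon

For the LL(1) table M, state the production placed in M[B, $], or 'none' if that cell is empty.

FIRST(B): from B::=if D true we get {if}; from B::=epsilon we get {epsilon}. So FIRST(B) = {epsilon, if}.
FIRST(D): from D::=then do we get {then}. So FIRST(D) = {then}.
FIRST(R): from R::=epsilon we get {epsilon}. So FIRST(R) = {epsilon}.
FIRST(S): from S::=D then we get {then}; from S::=else we get {else}; from S::=R R B do we get {do, if}; from S::=epsilon we get {epsilon}. So FIRST(S) = {epsilon, do, else, if, then}.
FOLLOW(S) includes $ since S is the start symbol.
FOLLOW(B): in S::=R R B do, B is followed by do with FIRST {do}. Thus FOLLOW(B) = {do}.
For B ::= if D true: FIRST(if D true) = {if}, so it goes in M[B, t] for t ∈ {if}.
For B ::= epsilon: FIRST(epsilon) = {epsilon}, so it goes in M[B, t] for t ∈ {}; since epsilon ∈ FIRST, also for every t ∈ FOLLOW(B) = {do}.
None of these place a production in M[B, $].

none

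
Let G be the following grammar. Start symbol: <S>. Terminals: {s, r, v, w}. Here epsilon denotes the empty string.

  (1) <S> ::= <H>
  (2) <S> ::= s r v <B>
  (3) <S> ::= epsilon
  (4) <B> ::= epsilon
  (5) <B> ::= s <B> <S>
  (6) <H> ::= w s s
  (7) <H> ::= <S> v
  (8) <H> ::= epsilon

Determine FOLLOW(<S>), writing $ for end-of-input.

FIRST(<B>) = {epsilon, s}
FIRST(<S>) = {epsilon, s, v, w}  (via <H>)
FIRST(<H>) = {epsilon, s, v, w}  (via <S> v)
FOLLOW(<S>) includes $ since <S> is the start symbol.
FOLLOW(<S>): in <B>::=s <B> <S>, the suffix after <S> is empty, so FOLLOW(<S>) ⊇ FOLLOW(<B>) = {$, s, v, w}; in <H>::=<S> v, <S> is followed by v with FIRST {v}. Thus FOLLOW(<S>) = {$, s, v, w}.
FOLLOW(<B>): in <S>::=s r v <B>, the suffix after <B> is empty, so FOLLOW(<B>) ⊇ FOLLOW(<S>) = {$, s, v, w}; in <B>::=s <B> <S>, <B> is followed by <S> with FIRST {epsilon, s, v, w}; in <B>::=s <B> <S>, the suffix after <B> is nullable (adds nothing new). Thus FOLLOW(<B>) = {$, s, v, w}.
FOLLOW(<H>): in <S>::=<H>, the suffix after <H> is empty, so FOLLOW(<H>) ⊇ FOLLOW(<S>) = {$, s, v, w}. Thus FOLLOW(<H>) = {$, s, v, w}.

{$, s, v, w}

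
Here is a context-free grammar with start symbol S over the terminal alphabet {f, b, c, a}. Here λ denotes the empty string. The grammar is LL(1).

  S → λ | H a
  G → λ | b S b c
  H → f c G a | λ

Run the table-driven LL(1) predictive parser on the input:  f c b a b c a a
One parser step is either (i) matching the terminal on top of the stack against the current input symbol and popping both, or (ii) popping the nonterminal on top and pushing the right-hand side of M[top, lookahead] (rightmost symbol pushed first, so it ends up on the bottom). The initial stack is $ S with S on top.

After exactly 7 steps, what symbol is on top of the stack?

step 1: stack=$ S  input=f c b a b c a a $  — expand S → H a
step 2: stack=$ a H  input=f c b a b c a a $  — expand H → f c G a
step 3: stack=$ a a G c f  input=f c b a b c a a $  — match f
step 4: stack=$ a a G c  input=c b a b c a a $  — match c
step 5: stack=$ a a G  input=b a b c a a $  — expand G → b S b c
step 6: stack=$ a a c b S b  input=b a b c a a $  — match b
step 7: stack=$ a a c b S  input=a b c a a $  — expand S → H a
Stack after step 7: $ a a c b a H (top = H).

H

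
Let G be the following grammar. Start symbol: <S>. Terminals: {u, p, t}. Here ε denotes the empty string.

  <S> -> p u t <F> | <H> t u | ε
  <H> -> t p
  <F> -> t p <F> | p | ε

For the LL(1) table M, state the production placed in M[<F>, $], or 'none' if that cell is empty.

FIRST(<H>) = {t}
FIRST(<F>) = {ε, p, t}
FIRST(<S>) = {ε, p, t}  (via <H> t u)
FOLLOW(<S>) includes $ since <S> is the start symbol.
FOLLOW(<S>): <S> appears on no right-hand side. Thus FOLLOW(<S>) = {$}.
FOLLOW(<F>): in <S>->p u t <F>, the suffix after <F> is empty, so FOLLOW(<F>) ⊇ FOLLOW(<S>) = {$}; in <F>->t p <F>, the suffix after <F> is empty (adds nothing new). Thus FOLLOW(<F>) = {$}.
For <F> -> t p <F>: FIRST(t p <F>) = {t}, so it goes in M[<F>, t] for t ∈ {t}.
For <F> -> p: FIRST(p) = {p}, so it goes in M[<F>, t] for t ∈ {p}.
For <F> -> ε: FIRST(ε) = {ε}, so it goes in M[<F>, t] for t ∈ {}; since ε ∈ FIRST, also for every t ∈ FOLLOW(<F>) = {$}.

<F> -> ε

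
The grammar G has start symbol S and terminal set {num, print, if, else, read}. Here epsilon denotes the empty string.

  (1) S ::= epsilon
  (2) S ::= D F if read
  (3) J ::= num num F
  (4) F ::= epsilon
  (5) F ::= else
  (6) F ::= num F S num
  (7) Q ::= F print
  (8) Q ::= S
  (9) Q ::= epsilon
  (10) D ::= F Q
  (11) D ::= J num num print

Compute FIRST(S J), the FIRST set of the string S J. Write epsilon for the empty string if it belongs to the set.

{else, if, num, print}

FIRST(J) = {num}
FIRST(F) = {epsilon, else, num}
FIRST(S) = {epsilon, else, if, num, print}  (via D F if read)
FIRST(Q) = {epsilon, else, if, num, print}  (via F print, S)
FIRST(D) = {epsilon, else, if, num, print}  (via F Q, J num num print)
FIRST(S J): take FIRST of each symbol in turn, carrying on past any symbol whose FIRST contains epsilon; result {else, if, num, print}.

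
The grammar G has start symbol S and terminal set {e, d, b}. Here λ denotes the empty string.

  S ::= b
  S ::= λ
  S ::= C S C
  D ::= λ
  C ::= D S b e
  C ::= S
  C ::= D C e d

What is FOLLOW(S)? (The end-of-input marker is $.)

{$, b, e}

FIRST(D): from D::=λ we get {λ}. So FIRST(D) = {λ}.
FIRST(S): from S::=b we get {b}; from S::=λ we get {λ}; from S::=C S C we get {λ, b, e}. So FIRST(S) = {λ, b, e}.
FIRST(C): from C::=D S b e we get {b, e}; from C::=S we get {λ, b, e}; from C::=D C e d we get {b, e}. So FIRST(C) = {λ, b, e}.
FOLLOW(S) includes $ since S is the start symbol.
FOLLOW(D): in C::=D S b e, D is followed by S b e with FIRST {b, e}; in C::=D C e d, D is followed by C e d with FIRST {b, e}. Thus FOLLOW(D) = {b, e}.
FOLLOW(S): in S::=C S C, S is followed by C with FIRST {λ, b, e}; in S::=C S C, the suffix after S is nullable (adds nothing new); in C::=D S b e, S is followed by b e with FIRST {b}; in C::=S, the suffix after S is empty, so FOLLOW(S) ⊇ FOLLOW(C) = {$, b, e}. Thus FOLLOW(S) = {$, b, e}.
FOLLOW(C): in S::=C S C (occurrence 1), C is followed by S C with FIRST {λ, b, e}; in S::=C S C (occurrence 1), the suffix after C is nullable, so FOLLOW(C) ⊇ FOLLOW(S) = {$, b, e}; in S::=C S C (occurrence 2), the suffix after C is empty, so FOLLOW(C) ⊇ FOLLOW(S) = {$, b, e}; in C::=D C e d, C is followed by e d with FIRST {e}. Thus FOLLOW(C) = {$, b, e}.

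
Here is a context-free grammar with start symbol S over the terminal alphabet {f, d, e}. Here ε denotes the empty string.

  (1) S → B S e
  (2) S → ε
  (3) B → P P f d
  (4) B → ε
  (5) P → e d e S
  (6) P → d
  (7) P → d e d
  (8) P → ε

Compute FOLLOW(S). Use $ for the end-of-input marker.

{$, d, e, f}

FIRST(P): from P→e d e S we get {e}; from P→d we get {d}; from P→d e d we get {d}; from P→ε we get {ε}. So FIRST(P) = {ε, d, e}.
FIRST(B): from B→P P f d we get {d, e, f}; from B→ε we get {ε}. So FIRST(B) = {ε, d, e, f}.
FIRST(S): from S→B S e we get {d, e, f}; from S→ε we get {ε}. So FIRST(S) = {ε, d, e, f}.
FOLLOW(S) includes $ since S is the start symbol.
FOLLOW(B): in S→B S e, B is followed by S e with FIRST {d, e, f}. Thus FOLLOW(B) = {d, e, f}.
FOLLOW(P): in B→P P f d (occurrence 1), P is followed by P f d with FIRST {d, e, f}; in B→P P f d (occurrence 2), P is followed by f d with FIRST {f}. Thus FOLLOW(P) = {d, e, f}.
FOLLOW(S): in S→B S e, S is followed by e with FIRST {e}; in P→e d e S, the suffix after S is empty, so FOLLOW(S) ⊇ FOLLOW(P) = {d, e, f}. Thus FOLLOW(S) = {$, d, e, f}.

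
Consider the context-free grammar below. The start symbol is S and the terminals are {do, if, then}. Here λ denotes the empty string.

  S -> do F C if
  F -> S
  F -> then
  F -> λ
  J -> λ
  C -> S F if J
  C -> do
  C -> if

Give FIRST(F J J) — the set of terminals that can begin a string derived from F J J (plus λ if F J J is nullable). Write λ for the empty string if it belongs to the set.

FIRST(S) = {do}
FIRST(J) = {λ}
FIRST(F) = {λ, do, then}  (via S)
FIRST(C) = {do, if}  (via S F if J)
FIRST(F J J): take FIRST of each symbol in turn, carrying on past any symbol whose FIRST contains λ; result {λ, do, then}.

{λ, do, then}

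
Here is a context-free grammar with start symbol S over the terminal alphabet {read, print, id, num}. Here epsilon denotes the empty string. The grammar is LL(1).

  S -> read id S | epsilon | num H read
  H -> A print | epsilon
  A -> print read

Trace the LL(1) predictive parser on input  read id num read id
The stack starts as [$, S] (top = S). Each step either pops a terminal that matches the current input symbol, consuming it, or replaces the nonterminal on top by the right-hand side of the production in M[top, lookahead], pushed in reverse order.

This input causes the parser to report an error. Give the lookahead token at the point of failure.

     Stack         Input                  Action
  1  $ S           read id num read id $  expand S -> read id S
  2  $ S id read   read id num read id $  match read
  3  $ S id        id num read id $       match id
  4  $ S           num read id $          expand S -> num H read
  5  $ read H num  num read id $          match num
  6  $ read H      read id $              expand H -> epsilon
  7  $ read        read id $              match read
  8  $             id $                   error: stack empty but input remains

id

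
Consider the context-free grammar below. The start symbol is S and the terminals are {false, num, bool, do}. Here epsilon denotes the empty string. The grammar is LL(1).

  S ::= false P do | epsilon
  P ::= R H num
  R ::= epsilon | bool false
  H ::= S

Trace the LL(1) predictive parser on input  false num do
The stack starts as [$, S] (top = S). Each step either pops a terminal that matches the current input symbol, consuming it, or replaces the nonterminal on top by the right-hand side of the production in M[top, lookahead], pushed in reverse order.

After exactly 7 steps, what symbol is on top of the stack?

     Stack         Input           Action
  1  $ S           false num do $  expand S ::= false P do
  2  $ do P false  false num do $  match false
  3  $ do P        num do $        expand P ::= R H num
  4  $ do num H R  num do $        expand R ::= epsilon
  5  $ do num H    num do $        expand H ::= S
  6  $ do num S    num do $        expand S ::= epsilon
  7  $ do num      num do $        match num
Stack after step 7: $ do (top = do).

do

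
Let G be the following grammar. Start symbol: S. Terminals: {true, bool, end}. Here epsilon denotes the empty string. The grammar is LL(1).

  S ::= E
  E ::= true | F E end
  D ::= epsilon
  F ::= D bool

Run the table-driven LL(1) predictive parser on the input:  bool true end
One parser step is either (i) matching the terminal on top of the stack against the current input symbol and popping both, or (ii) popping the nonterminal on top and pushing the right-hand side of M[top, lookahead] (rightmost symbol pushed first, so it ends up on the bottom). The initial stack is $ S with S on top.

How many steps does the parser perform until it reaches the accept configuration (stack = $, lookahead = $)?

     Stack           Input            Action
  1  $ S             bool true end $  expand S ::= E
  2  $ E             bool true end $  expand E ::= F E end
  3  $ end E F       bool true end $  expand F ::= D bool
  4  $ end E bool D  bool true end $  expand D ::= epsilon
  5  $ end E bool    bool true end $  match bool
  6  $ end E         true end $       expand E ::= true
  7  $ end true      true end $       match true
  8  $ end           end $            match end
Accept reached after 8 steps.

8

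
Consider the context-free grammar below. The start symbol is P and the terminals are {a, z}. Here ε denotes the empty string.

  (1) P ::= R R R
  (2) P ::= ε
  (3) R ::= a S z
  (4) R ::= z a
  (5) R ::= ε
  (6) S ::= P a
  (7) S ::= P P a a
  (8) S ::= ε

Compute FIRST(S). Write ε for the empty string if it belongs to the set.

FIRST(R) = {ε, a, z}
FIRST(P) = {ε, a, z}  (via R R R)
FIRST(S) = {ε, a, z}  (via P a, P P a a)

{ε, a, z}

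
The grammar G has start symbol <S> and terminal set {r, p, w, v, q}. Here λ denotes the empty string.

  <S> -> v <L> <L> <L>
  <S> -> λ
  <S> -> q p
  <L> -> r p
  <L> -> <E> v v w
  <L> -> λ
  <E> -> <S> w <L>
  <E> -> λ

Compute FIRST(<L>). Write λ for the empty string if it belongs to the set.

FIRST(<S>) = {λ, q, v}
FIRST(<E>) = {λ, q, v, w}  (via <S> w <L>)
FIRST(<L>) = {λ, q, r, v, w}  (via <E> v v w)

{λ, q, r, v, w}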